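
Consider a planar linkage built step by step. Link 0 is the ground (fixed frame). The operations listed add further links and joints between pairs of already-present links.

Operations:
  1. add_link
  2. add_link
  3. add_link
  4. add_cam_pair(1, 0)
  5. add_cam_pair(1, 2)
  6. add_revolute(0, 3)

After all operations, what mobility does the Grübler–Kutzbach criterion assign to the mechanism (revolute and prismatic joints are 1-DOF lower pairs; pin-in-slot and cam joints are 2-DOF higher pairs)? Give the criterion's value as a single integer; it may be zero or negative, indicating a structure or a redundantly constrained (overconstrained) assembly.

M = 5

(L,J1,J2)=(1,0,0); link0 fixed
link1: (2,0,0)
link2: (3,0,0)
link3: (4,0,0)
C 1-0 [J2]: (4,0,1)
C 1-2 [J2]: (4,0,2)
R 0-3 [J1]: (4,1,2)
Grübler: 3·3 − 2·1 − 2 = 5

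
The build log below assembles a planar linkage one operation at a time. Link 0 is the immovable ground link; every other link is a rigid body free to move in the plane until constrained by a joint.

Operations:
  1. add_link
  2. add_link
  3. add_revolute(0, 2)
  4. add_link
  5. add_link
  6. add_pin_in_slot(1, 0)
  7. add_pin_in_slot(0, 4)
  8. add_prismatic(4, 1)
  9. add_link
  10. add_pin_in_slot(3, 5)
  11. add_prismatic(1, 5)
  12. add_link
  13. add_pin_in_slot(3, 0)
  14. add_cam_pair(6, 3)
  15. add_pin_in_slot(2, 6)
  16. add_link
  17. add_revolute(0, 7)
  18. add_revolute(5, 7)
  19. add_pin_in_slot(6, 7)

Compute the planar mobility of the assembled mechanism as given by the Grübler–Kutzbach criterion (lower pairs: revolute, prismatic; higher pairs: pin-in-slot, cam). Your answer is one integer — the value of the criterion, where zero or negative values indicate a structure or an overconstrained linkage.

M = 4

link 0 = ground. State L|J1|J2 = 1|0|0
+link1  2|0|0
+link2  3|0|0
R(0,2) f=1→J1  3|1|0
+link3  4|1|0
+link4  5|1|0
PS(1,0) f=2→J2  5|1|1
PS(0,4) f=2→J2  5|1|2
P(4,1) f=1→J1  5|2|2
+link5  6|2|2
PS(3,5) f=2→J2  6|2|3
P(1,5) f=1→J1  6|3|3
+link6  7|3|3
PS(3,0) f=2→J2  7|3|4
C(6,3) f=2→J2  7|3|5
PS(2,6) f=2→J2  7|3|6
+link7  8|3|6
R(0,7) f=1→J1  8|4|6
R(5,7) f=1→J1  8|5|6
PS(6,7) f=2→J2  8|5|7
M = 3(8−1)−2·5−7 = 21−10−7 = 4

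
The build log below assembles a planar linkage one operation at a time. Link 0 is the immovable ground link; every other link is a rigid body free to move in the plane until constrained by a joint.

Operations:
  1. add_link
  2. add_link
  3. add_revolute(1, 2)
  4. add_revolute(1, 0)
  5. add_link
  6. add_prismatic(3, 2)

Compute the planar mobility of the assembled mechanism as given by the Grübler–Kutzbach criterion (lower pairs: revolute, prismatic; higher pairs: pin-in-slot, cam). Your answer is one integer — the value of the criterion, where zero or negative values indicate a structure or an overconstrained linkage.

ground; <1,0,0>
#1 <2,0,0>
#2 <3,0,0>
R:1↔2 J1 <3,1,0>
R:1↔0 J1 <3,2,0>
#3 <4,2,0>
P:3↔2 J1 <4,3,0>
3×3 − 2×3 − 1×0 = 3

M = 3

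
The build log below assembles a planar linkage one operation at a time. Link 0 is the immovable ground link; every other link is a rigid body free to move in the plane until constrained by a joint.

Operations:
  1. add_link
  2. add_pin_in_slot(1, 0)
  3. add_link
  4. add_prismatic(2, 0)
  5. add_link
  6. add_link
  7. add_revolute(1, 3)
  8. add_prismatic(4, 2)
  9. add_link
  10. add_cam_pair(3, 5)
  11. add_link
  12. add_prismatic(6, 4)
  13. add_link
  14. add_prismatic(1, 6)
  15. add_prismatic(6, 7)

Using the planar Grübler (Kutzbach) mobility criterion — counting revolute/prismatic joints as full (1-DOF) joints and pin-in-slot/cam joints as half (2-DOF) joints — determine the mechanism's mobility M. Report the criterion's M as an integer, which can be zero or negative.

M = 7

L=1 J1=0 J2=0
add link → L=2 J1=0 J2=0
PS@1,0 dof=2 J2 → L=2 J1=0 J2=1
add link → L=3 J1=0 J2=1
P@2,0 dof=1 J1 → L=3 J1=1 J2=1
add link → L=4 J1=1 J2=1
add link → L=5 J1=1 J2=1
R@1,3 dof=1 J1 → L=5 J1=2 J2=1
P@4,2 dof=1 J1 → L=5 J1=3 J2=1
add link → L=6 J1=3 J2=1
C@3,5 dof=2 J2 → L=6 J1=3 J2=2
add link → L=7 J1=3 J2=2
P@6,4 dof=1 J1 → L=7 J1=4 J2=2
add link → L=8 J1=4 J2=2
P@1,6 dof=1 J1 → L=8 J1=5 J2=2
P@6,7 dof=1 J1 → L=8 J1=6 J2=2
M=3(L−1)−2J1−J2=3·7−2·6−2=7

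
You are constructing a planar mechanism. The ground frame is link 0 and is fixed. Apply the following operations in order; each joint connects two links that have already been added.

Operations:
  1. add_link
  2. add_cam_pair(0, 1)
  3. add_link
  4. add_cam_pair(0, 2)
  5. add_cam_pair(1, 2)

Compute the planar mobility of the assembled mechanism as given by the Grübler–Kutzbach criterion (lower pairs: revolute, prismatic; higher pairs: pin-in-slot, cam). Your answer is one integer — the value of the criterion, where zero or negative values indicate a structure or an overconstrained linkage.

ground; <1,0,0>
#1 <2,0,0>
C:0↔1 J2 <2,0,1>
#2 <3,0,1>
C:0↔2 J2 <3,0,2>
C:1↔2 J2 <3,0,3>
3×2 − 2×0 − 1×3 = 3

M = 3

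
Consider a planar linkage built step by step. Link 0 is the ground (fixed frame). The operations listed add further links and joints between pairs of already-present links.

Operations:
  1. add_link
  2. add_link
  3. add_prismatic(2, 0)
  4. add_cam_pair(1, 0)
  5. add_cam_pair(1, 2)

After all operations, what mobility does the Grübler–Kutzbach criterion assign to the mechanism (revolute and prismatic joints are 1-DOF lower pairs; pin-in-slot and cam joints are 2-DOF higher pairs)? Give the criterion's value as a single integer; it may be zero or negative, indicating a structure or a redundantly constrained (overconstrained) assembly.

M = 2

[1;0;0] (link 0 is ground)
L+ [2;0;0]
L+ [3;0;0]
P(2,0)∈J1 [3;1;0]
C(1,0)∈J2 [3;1;1]
C(1,2)∈J2 [3;1;2]
mobility = 6 − 2 − 2 = 2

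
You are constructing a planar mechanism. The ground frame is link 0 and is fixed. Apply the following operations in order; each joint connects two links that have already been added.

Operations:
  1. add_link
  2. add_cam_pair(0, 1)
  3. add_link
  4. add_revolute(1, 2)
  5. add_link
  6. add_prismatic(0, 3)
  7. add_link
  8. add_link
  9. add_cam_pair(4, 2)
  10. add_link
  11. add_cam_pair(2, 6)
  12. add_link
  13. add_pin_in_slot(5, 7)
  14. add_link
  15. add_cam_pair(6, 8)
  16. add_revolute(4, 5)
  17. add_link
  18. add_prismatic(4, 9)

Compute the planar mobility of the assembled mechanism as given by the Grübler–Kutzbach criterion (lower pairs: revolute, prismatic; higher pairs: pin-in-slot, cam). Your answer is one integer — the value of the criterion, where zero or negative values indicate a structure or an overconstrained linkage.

M = 14

L=1 J1=0 J2=0
add link → L=2 J1=0 J2=0
C@0,1 dof=2 J2 → L=2 J1=0 J2=1
add link → L=3 J1=0 J2=1
R@1,2 dof=1 J1 → L=3 J1=1 J2=1
add link → L=4 J1=1 J2=1
P@0,3 dof=1 J1 → L=4 J1=2 J2=1
add link → L=5 J1=2 J2=1
add link → L=6 J1=2 J2=1
C@4,2 dof=2 J2 → L=6 J1=2 J2=2
add link → L=7 J1=2 J2=2
C@2,6 dof=2 J2 → L=7 J1=2 J2=3
add link → L=8 J1=2 J2=3
PS@5,7 dof=2 J2 → L=8 J1=2 J2=4
add link → L=9 J1=2 J2=4
C@6,8 dof=2 J2 → L=9 J1=2 J2=5
R@4,5 dof=1 J1 → L=9 J1=3 J2=5
add link → L=10 J1=3 J2=5
P@4,9 dof=1 J1 → L=10 J1=4 J2=5
M=3(L−1)−2J1−J2=3·9−2·4−5=14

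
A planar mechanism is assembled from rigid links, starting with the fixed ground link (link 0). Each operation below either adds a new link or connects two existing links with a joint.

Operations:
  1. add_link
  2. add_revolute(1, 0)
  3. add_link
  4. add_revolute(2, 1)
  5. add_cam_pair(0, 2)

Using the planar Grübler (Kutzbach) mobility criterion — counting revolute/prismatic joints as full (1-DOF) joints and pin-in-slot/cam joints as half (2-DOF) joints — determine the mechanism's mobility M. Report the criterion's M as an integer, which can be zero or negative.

M = 1

[1;0;0] (link 0 is ground)
L+ [2;0;0]
R(1,0)∈J1 [2;1;0]
L+ [3;1;0]
R(2,1)∈J1 [3;2;0]
C(0,2)∈J2 [3;2;1]
mobility = 6 − 4 − 1 = 1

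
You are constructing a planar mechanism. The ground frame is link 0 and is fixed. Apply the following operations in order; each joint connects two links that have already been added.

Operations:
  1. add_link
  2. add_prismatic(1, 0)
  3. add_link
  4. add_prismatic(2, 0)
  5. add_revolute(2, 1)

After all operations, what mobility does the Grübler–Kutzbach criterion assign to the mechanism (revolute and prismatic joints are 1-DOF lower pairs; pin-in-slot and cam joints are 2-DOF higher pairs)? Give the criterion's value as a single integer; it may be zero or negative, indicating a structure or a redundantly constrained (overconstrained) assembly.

ground; <1,0,0>
#1 <2,0,0>
P:1↔0 J1 <2,1,0>
#2 <3,1,0>
P:2↔0 J1 <3,2,0>
R:2↔1 J1 <3,3,0>
3×2 − 2×3 − 1×0 = 0

M = 0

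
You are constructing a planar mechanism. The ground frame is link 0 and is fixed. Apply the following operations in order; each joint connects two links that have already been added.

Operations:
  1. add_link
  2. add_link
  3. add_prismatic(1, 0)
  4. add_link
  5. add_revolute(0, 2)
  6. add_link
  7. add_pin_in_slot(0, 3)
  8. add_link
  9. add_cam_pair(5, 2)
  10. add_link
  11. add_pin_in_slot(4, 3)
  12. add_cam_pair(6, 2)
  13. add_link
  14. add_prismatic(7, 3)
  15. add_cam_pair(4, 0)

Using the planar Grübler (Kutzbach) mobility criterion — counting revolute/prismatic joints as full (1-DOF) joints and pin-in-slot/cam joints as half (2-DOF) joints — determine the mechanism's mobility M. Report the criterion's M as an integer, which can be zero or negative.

link 0 = ground. State L|J1|J2 = 1|0|0
+link1  2|0|0
+link2  3|0|0
P(1,0) f=1→J1  3|1|0
+link3  4|1|0
R(0,2) f=1→J1  4|2|0
+link4  5|2|0
PS(0,3) f=2→J2  5|2|1
+link5  6|2|1
C(5,2) f=2→J2  6|2|2
+link6  7|2|2
PS(4,3) f=2→J2  7|2|3
C(6,2) f=2→J2  7|2|4
+link7  8|2|4
P(7,3) f=1→J1  8|3|4
C(4,0) f=2→J2  8|3|5
M = 3(8−1)−2·3−5 = 21−6−5 = 10

M = 10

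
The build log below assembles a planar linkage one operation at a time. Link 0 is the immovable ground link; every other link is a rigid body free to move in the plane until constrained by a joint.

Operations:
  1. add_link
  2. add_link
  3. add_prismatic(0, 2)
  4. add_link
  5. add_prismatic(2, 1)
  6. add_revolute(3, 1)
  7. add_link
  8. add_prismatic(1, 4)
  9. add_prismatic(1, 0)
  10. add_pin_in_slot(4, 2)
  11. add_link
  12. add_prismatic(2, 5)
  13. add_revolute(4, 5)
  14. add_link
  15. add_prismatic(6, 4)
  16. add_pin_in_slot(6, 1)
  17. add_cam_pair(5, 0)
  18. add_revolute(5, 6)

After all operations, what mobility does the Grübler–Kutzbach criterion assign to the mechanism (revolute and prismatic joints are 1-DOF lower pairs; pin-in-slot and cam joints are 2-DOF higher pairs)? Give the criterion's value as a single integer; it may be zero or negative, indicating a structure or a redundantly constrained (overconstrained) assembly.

[1;0;0] (link 0 is ground)
L+ [2;0;0]
L+ [3;0;0]
P(0,2)∈J1 [3;1;0]
L+ [4;1;0]
P(2,1)∈J1 [4;2;0]
R(3,1)∈J1 [4;3;0]
L+ [5;3;0]
P(1,4)∈J1 [5;4;0]
P(1,0)∈J1 [5;5;0]
PS(4,2)∈J2 [5;5;1]
L+ [6;5;1]
P(2,5)∈J1 [6;6;1]
R(4,5)∈J1 [6;7;1]
L+ [7;7;1]
P(6,4)∈J1 [7;8;1]
PS(6,1)∈J2 [7;8;2]
C(5,0)∈J2 [7;8;3]
R(5,6)∈J1 [7;9;3]
mobility = 18 − 18 − 3 = -3

M = -3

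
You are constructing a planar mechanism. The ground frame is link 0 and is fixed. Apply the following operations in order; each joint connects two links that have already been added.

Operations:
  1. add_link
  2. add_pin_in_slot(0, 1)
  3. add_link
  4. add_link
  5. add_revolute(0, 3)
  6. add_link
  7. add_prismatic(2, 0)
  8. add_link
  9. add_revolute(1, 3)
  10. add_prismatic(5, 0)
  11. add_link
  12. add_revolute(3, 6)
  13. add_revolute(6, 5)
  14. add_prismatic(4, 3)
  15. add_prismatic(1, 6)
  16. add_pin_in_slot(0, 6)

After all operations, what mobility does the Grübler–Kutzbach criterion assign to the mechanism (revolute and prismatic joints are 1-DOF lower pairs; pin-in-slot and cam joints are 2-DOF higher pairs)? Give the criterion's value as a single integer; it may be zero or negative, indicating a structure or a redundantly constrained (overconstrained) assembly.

(L,J1,J2)=(1,0,0); link0 fixed
link1: (2,0,0)
PS 0-1 [J2]: (2,0,1)
link2: (3,0,1)
link3: (4,0,1)
R 0-3 [J1]: (4,1,1)
link4: (5,1,1)
P 2-0 [J1]: (5,2,1)
link5: (6,2,1)
R 1-3 [J1]: (6,3,1)
P 5-0 [J1]: (6,4,1)
link6: (7,4,1)
R 3-6 [J1]: (7,5,1)
R 6-5 [J1]: (7,6,1)
P 4-3 [J1]: (7,7,1)
P 1-6 [J1]: (7,8,1)
PS 0-6 [J2]: (7,8,2)
Grübler: 3·6 − 2·8 − 2 = 0

M = 0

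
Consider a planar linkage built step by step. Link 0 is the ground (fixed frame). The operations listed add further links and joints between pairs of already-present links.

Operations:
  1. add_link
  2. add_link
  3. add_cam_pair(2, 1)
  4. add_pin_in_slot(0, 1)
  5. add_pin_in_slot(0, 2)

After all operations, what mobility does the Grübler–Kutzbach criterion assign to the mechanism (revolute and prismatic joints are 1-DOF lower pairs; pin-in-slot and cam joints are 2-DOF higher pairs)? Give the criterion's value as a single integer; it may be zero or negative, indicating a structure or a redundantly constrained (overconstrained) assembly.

M = 3

link 0 = ground. State L|J1|J2 = 1|0|0
+link1  2|0|0
+link2  3|0|0
C(2,1) f=2→J2  3|0|1
PS(0,1) f=2→J2  3|0|2
PS(0,2) f=2→J2  3|0|3
M = 3(3−1)−2·0−3 = 6−0−3 = 3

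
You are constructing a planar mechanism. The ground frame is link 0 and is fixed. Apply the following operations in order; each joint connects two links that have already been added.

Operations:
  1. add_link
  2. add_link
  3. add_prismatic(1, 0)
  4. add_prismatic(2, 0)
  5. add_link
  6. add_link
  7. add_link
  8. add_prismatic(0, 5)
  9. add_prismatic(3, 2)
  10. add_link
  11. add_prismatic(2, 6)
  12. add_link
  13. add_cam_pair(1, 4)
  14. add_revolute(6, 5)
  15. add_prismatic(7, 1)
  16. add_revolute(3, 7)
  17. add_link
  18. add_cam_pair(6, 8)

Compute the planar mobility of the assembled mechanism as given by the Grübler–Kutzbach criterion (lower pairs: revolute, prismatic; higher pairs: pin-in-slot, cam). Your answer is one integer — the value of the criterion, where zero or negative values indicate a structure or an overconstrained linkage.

M = 6

L=1 J1=0 J2=0
add link → L=2 J1=0 J2=0
add link → L=3 J1=0 J2=0
P@1,0 dof=1 J1 → L=3 J1=1 J2=0
P@2,0 dof=1 J1 → L=3 J1=2 J2=0
add link → L=4 J1=2 J2=0
add link → L=5 J1=2 J2=0
add link → L=6 J1=2 J2=0
P@0,5 dof=1 J1 → L=6 J1=3 J2=0
P@3,2 dof=1 J1 → L=6 J1=4 J2=0
add link → L=7 J1=4 J2=0
P@2,6 dof=1 J1 → L=7 J1=5 J2=0
add link → L=8 J1=5 J2=0
C@1,4 dof=2 J2 → L=8 J1=5 J2=1
R@6,5 dof=1 J1 → L=8 J1=6 J2=1
P@7,1 dof=1 J1 → L=8 J1=7 J2=1
R@3,7 dof=1 J1 → L=8 J1=8 J2=1
add link → L=9 J1=8 J2=1
C@6,8 dof=2 J2 → L=9 J1=8 J2=2
M=3(L−1)−2J1−J2=3·8−2·8−2=6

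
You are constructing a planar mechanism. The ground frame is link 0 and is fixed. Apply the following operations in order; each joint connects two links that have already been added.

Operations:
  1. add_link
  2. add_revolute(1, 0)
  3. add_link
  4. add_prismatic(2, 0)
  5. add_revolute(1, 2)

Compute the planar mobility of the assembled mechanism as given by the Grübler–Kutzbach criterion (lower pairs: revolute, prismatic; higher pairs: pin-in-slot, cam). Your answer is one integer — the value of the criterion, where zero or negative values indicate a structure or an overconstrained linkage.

link 0 = ground. State L|J1|J2 = 1|0|0
+link1  2|0|0
R(1,0) f=1→J1  2|1|0
+link2  3|1|0
P(2,0) f=1→J1  3|2|0
R(1,2) f=1→J1  3|3|0
M = 3(3−1)−2·3−0 = 6−6−0 = 0

M = 0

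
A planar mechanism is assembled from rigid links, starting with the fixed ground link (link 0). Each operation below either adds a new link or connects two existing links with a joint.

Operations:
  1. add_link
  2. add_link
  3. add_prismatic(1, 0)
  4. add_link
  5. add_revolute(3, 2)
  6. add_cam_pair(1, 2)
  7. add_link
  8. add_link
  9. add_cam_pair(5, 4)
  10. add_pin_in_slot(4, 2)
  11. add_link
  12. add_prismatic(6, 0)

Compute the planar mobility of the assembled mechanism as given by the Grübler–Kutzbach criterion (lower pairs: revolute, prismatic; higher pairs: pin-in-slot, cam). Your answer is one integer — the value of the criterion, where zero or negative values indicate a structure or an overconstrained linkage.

(L,J1,J2)=(1,0,0); link0 fixed
link1: (2,0,0)
link2: (3,0,0)
P 1-0 [J1]: (3,1,0)
link3: (4,1,0)
R 3-2 [J1]: (4,2,0)
C 1-2 [J2]: (4,2,1)
link4: (5,2,1)
link5: (6,2,1)
C 5-4 [J2]: (6,2,2)
PS 4-2 [J2]: (6,2,3)
link6: (7,2,3)
P 6-0 [J1]: (7,3,3)
Grübler: 3·6 − 2·3 − 3 = 9

M = 9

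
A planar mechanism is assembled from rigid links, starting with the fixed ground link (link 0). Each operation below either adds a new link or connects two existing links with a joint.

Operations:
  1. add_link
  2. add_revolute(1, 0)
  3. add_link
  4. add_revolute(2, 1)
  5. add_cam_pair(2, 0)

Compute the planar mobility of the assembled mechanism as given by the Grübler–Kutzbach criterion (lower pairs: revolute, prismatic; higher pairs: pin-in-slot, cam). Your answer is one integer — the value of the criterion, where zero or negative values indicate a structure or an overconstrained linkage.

M = 1

L=1 J1=0 J2=0
add link → L=2 J1=0 J2=0
R@1,0 dof=1 J1 → L=2 J1=1 J2=0
add link → L=3 J1=1 J2=0
R@2,1 dof=1 J1 → L=3 J1=2 J2=0
C@2,0 dof=2 J2 → L=3 J1=2 J2=1
M=3(L−1)−2J1−J2=3·2−2·2−1=1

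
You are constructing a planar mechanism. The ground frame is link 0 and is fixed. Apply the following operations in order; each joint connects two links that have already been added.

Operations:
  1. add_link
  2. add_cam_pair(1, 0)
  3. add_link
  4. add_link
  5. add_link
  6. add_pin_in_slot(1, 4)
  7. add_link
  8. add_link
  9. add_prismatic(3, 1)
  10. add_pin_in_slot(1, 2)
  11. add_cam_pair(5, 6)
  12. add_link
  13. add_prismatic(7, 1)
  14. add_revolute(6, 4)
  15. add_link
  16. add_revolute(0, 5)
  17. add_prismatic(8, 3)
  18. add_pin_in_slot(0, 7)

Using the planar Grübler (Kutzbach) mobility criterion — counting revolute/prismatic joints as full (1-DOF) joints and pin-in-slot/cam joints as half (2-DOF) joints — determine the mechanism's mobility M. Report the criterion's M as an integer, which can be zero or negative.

M = 9

link 0 = ground. State L|J1|J2 = 1|0|0
+link1  2|0|0
C(1,0) f=2→J2  2|0|1
+link2  3|0|1
+link3  4|0|1
+link4  5|0|1
PS(1,4) f=2→J2  5|0|2
+link5  6|0|2
+link6  7|0|2
P(3,1) f=1→J1  7|1|2
PS(1,2) f=2→J2  7|1|3
C(5,6) f=2→J2  7|1|4
+link7  8|1|4
P(7,1) f=1→J1  8|2|4
R(6,4) f=1→J1  8|3|4
+link8  9|3|4
R(0,5) f=1→J1  9|4|4
P(8,3) f=1→J1  9|5|4
PS(0,7) f=2→J2  9|5|5
M = 3(9−1)−2·5−5 = 24−10−5 = 9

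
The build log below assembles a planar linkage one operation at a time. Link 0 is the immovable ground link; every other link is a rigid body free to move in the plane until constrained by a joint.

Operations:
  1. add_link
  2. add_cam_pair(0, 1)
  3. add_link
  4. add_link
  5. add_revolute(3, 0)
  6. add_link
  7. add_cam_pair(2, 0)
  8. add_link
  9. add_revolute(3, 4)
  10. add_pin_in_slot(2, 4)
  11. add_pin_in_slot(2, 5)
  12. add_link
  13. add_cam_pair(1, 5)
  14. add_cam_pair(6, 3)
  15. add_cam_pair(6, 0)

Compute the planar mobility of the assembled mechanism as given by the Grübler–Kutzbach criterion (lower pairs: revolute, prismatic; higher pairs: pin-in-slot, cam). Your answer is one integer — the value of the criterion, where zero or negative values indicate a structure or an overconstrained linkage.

link 0 = ground. State L|J1|J2 = 1|0|0
+link1  2|0|0
C(0,1) f=2→J2  2|0|1
+link2  3|0|1
+link3  4|0|1
R(3,0) f=1→J1  4|1|1
+link4  5|1|1
C(2,0) f=2→J2  5|1|2
+link5  6|1|2
R(3,4) f=1→J1  6|2|2
PS(2,4) f=2→J2  6|2|3
PS(2,5) f=2→J2  6|2|4
+link6  7|2|4
C(1,5) f=2→J2  7|2|5
C(6,3) f=2→J2  7|2|6
C(6,0) f=2→J2  7|2|7
M = 3(7−1)−2·2−7 = 18−4−7 = 7

M = 7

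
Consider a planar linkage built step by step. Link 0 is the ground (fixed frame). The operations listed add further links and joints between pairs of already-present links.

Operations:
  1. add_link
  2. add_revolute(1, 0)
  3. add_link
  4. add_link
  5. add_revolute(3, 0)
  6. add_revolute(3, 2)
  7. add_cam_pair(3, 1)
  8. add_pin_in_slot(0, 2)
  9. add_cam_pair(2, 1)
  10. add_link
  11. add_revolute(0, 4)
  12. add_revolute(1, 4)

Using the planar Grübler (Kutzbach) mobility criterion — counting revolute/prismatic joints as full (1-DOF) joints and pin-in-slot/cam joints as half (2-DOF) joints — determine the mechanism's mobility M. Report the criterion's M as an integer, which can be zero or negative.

M = -1

ground; <1,0,0>
#1 <2,0,0>
R:1↔0 J1 <2,1,0>
#2 <3,1,0>
#3 <4,1,0>
R:3↔0 J1 <4,2,0>
R:3↔2 J1 <4,3,0>
C:3↔1 J2 <4,3,1>
PS:0↔2 J2 <4,3,2>
C:2↔1 J2 <4,3,3>
#4 <5,3,3>
R:0↔4 J1 <5,4,3>
R:1↔4 J1 <5,5,3>
3×4 − 2×5 − 1×3 = -1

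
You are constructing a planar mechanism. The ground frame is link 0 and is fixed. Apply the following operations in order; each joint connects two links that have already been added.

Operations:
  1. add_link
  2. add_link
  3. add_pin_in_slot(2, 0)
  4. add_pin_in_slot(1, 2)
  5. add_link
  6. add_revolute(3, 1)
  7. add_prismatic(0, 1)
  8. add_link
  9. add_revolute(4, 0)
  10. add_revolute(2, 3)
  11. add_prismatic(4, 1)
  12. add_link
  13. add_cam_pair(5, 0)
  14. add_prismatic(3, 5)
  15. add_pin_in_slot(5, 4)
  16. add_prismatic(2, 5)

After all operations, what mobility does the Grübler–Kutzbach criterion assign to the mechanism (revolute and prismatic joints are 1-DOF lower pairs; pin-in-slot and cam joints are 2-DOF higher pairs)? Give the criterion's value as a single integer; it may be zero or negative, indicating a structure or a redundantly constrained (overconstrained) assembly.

ground; <1,0,0>
#1 <2,0,0>
#2 <3,0,0>
PS:2↔0 J2 <3,0,1>
PS:1↔2 J2 <3,0,2>
#3 <4,0,2>
R:3↔1 J1 <4,1,2>
P:0↔1 J1 <4,2,2>
#4 <5,2,2>
R:4↔0 J1 <5,3,2>
R:2↔3 J1 <5,4,2>
P:4↔1 J1 <5,5,2>
#5 <6,5,2>
C:5↔0 J2 <6,5,3>
P:3↔5 J1 <6,6,3>
PS:5↔4 J2 <6,6,4>
P:2↔5 J1 <6,7,4>
3×5 − 2×7 − 1×4 = -3

M = -3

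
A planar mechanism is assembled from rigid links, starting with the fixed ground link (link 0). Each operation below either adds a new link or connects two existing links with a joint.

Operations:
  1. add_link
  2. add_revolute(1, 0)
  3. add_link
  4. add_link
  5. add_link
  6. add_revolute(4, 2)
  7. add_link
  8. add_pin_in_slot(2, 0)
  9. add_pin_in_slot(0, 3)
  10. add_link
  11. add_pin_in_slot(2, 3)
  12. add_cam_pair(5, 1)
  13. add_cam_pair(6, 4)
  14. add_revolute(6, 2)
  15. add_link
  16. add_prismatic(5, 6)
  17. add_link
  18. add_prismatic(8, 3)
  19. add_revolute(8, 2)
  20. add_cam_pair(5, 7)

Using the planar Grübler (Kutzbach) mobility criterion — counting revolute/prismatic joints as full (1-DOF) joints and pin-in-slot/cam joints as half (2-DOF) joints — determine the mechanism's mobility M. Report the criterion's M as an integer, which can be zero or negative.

M = 6

(L,J1,J2)=(1,0,0); link0 fixed
link1: (2,0,0)
R 1-0 [J1]: (2,1,0)
link2: (3,1,0)
link3: (4,1,0)
link4: (5,1,0)
R 4-2 [J1]: (5,2,0)
link5: (6,2,0)
PS 2-0 [J2]: (6,2,1)
PS 0-3 [J2]: (6,2,2)
link6: (7,2,2)
PS 2-3 [J2]: (7,2,3)
C 5-1 [J2]: (7,2,4)
C 6-4 [J2]: (7,2,5)
R 6-2 [J1]: (7,3,5)
link7: (8,3,5)
P 5-6 [J1]: (8,4,5)
link8: (9,4,5)
P 8-3 [J1]: (9,5,5)
R 8-2 [J1]: (9,6,5)
C 5-7 [J2]: (9,6,6)
Grübler: 3·8 − 2·6 − 6 = 6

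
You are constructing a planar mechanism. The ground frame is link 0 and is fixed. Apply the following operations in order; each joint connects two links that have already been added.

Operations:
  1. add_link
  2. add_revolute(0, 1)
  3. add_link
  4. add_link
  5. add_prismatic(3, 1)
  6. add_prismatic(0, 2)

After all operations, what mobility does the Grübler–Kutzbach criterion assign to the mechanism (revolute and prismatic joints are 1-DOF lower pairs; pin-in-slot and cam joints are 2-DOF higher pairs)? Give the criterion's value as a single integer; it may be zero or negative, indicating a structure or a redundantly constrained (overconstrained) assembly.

(L,J1,J2)=(1,0,0); link0 fixed
link1: (2,0,0)
R 0-1 [J1]: (2,1,0)
link2: (3,1,0)
link3: (4,1,0)
P 3-1 [J1]: (4,2,0)
P 0-2 [J1]: (4,3,0)
Grübler: 3·3 − 2·3 − 0 = 3

M = 3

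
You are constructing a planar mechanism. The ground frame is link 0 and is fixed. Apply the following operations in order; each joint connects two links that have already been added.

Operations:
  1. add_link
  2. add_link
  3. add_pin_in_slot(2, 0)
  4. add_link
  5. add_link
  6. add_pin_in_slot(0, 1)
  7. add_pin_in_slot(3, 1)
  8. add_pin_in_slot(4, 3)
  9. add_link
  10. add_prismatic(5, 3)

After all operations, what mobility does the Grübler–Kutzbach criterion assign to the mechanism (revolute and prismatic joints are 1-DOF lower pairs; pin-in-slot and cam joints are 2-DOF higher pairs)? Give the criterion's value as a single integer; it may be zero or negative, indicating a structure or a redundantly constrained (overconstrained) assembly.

(L,J1,J2)=(1,0,0); link0 fixed
link1: (2,0,0)
link2: (3,0,0)
PS 2-0 [J2]: (3,0,1)
link3: (4,0,1)
link4: (5,0,1)
PS 0-1 [J2]: (5,0,2)
PS 3-1 [J2]: (5,0,3)
PS 4-3 [J2]: (5,0,4)
link5: (6,0,4)
P 5-3 [J1]: (6,1,4)
Grübler: 3·5 − 2·1 − 4 = 9

M = 9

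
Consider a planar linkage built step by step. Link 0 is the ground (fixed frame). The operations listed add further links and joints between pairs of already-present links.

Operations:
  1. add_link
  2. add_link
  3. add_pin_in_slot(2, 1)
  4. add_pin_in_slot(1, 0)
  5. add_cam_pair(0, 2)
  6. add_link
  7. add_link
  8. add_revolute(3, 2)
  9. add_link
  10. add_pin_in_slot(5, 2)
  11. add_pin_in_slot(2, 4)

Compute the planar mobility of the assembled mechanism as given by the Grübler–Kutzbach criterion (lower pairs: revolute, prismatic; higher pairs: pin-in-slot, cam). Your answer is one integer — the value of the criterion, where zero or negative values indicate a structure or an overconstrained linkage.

(L,J1,J2)=(1,0,0); link0 fixed
link1: (2,0,0)
link2: (3,0,0)
PS 2-1 [J2]: (3,0,1)
PS 1-0 [J2]: (3,0,2)
C 0-2 [J2]: (3,0,3)
link3: (4,0,3)
link4: (5,0,3)
R 3-2 [J1]: (5,1,3)
link5: (6,1,3)
PS 5-2 [J2]: (6,1,4)
PS 2-4 [J2]: (6,1,5)
Grübler: 3·5 − 2·1 − 5 = 8

M = 8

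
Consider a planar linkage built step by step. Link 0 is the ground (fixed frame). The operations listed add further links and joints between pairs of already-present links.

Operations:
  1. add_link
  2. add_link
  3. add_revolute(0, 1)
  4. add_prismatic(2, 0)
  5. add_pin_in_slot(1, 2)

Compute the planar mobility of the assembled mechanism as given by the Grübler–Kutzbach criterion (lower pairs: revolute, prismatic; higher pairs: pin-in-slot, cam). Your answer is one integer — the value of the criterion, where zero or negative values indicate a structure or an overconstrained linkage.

(L,J1,J2)=(1,0,0); link0 fixed
link1: (2,0,0)
link2: (3,0,0)
R 0-1 [J1]: (3,1,0)
P 2-0 [J1]: (3,2,0)
PS 1-2 [J2]: (3,2,1)
Grübler: 3·2 − 2·2 − 1 = 1

M = 1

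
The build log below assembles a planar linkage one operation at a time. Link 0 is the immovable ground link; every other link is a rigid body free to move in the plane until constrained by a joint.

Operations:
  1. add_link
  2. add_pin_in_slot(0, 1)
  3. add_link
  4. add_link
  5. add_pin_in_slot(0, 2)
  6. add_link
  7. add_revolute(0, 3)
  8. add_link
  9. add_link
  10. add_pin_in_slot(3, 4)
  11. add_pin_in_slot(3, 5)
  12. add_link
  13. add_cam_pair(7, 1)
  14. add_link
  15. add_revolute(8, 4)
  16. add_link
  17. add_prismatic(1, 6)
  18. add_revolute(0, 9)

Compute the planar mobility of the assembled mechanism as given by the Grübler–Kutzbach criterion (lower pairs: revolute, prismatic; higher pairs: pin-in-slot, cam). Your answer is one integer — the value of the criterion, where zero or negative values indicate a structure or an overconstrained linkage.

ground; <1,0,0>
#1 <2,0,0>
PS:0↔1 J2 <2,0,1>
#2 <3,0,1>
#3 <4,0,1>
PS:0↔2 J2 <4,0,2>
#4 <5,0,2>
R:0↔3 J1 <5,1,2>
#5 <6,1,2>
#6 <7,1,2>
PS:3↔4 J2 <7,1,3>
PS:3↔5 J2 <7,1,4>
#7 <8,1,4>
C:7↔1 J2 <8,1,5>
#8 <9,1,5>
R:8↔4 J1 <9,2,5>
#9 <10,2,5>
P:1↔6 J1 <10,3,5>
R:0↔9 J1 <10,4,5>
3×9 − 2×4 − 1×5 = 14

M = 14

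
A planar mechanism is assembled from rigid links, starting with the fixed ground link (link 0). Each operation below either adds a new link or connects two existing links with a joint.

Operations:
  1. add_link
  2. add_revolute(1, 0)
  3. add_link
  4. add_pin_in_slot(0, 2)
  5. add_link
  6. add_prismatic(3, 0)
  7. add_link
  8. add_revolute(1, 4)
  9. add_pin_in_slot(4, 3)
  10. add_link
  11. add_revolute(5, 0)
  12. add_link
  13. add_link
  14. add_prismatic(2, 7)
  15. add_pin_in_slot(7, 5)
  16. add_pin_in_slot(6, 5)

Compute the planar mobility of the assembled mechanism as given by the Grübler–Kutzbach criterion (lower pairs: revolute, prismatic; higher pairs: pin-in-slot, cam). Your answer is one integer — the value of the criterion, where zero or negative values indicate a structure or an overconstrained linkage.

M = 7

link 0 = ground. State L|J1|J2 = 1|0|0
+link1  2|0|0
R(1,0) f=1→J1  2|1|0
+link2  3|1|0
PS(0,2) f=2→J2  3|1|1
+link3  4|1|1
P(3,0) f=1→J1  4|2|1
+link4  5|2|1
R(1,4) f=1→J1  5|3|1
PS(4,3) f=2→J2  5|3|2
+link5  6|3|2
R(5,0) f=1→J1  6|4|2
+link6  7|4|2
+link7  8|4|2
P(2,7) f=1→J1  8|5|2
PS(7,5) f=2→J2  8|5|3
PS(6,5) f=2→J2  8|5|4
M = 3(8−1)−2·5−4 = 21−10−4 = 7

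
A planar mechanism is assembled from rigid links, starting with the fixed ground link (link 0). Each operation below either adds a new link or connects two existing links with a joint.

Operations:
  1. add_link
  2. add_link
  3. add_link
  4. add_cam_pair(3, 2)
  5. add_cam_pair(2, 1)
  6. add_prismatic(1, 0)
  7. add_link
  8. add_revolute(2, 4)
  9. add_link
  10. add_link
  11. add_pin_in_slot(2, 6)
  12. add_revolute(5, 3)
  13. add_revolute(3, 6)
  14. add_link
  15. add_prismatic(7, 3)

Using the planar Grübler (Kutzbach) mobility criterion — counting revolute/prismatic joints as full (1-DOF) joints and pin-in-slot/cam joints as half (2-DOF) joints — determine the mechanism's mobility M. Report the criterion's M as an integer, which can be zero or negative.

M = 8

(L,J1,J2)=(1,0,0); link0 fixed
link1: (2,0,0)
link2: (3,0,0)
link3: (4,0,0)
C 3-2 [J2]: (4,0,1)
C 2-1 [J2]: (4,0,2)
P 1-0 [J1]: (4,1,2)
link4: (5,1,2)
R 2-4 [J1]: (5,2,2)
link5: (6,2,2)
link6: (7,2,2)
PS 2-6 [J2]: (7,2,3)
R 5-3 [J1]: (7,3,3)
R 3-6 [J1]: (7,4,3)
link7: (8,4,3)
P 7-3 [J1]: (8,5,3)
Grübler: 3·7 − 2·5 − 3 = 8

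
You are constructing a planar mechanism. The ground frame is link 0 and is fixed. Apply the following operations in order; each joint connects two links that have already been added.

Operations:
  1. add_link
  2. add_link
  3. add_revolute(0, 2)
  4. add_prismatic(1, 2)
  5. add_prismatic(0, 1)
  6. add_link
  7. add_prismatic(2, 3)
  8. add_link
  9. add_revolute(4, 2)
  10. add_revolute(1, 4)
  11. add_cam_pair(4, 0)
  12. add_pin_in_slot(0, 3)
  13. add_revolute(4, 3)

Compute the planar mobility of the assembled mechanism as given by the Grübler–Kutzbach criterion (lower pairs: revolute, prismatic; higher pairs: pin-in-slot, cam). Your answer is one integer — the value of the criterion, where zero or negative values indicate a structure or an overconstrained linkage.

[1;0;0] (link 0 is ground)
L+ [2;0;0]
L+ [3;0;0]
R(0,2)∈J1 [3;1;0]
P(1,2)∈J1 [3;2;0]
P(0,1)∈J1 [3;3;0]
L+ [4;3;0]
P(2,3)∈J1 [4;4;0]
L+ [5;4;0]
R(4,2)∈J1 [5;5;0]
R(1,4)∈J1 [5;6;0]
C(4,0)∈J2 [5;6;1]
PS(0,3)∈J2 [5;6;2]
R(4,3)∈J1 [5;7;2]
mobility = 12 − 14 − 2 = -4

M = -4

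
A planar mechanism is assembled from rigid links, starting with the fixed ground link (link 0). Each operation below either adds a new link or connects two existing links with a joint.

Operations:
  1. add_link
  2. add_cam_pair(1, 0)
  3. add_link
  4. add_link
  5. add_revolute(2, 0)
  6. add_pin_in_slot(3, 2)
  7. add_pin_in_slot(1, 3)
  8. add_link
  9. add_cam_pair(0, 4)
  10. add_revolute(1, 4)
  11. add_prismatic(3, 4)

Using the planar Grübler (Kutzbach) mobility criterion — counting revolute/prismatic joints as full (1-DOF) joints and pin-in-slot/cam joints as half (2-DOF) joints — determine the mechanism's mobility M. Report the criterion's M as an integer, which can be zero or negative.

M = 2

L=1 J1=0 J2=0
add link → L=2 J1=0 J2=0
C@1,0 dof=2 J2 → L=2 J1=0 J2=1
add link → L=3 J1=0 J2=1
add link → L=4 J1=0 J2=1
R@2,0 dof=1 J1 → L=4 J1=1 J2=1
PS@3,2 dof=2 J2 → L=4 J1=1 J2=2
PS@1,3 dof=2 J2 → L=4 J1=1 J2=3
add link → L=5 J1=1 J2=3
C@0,4 dof=2 J2 → L=5 J1=1 J2=4
R@1,4 dof=1 J1 → L=5 J1=2 J2=4
P@3,4 dof=1 J1 → L=5 J1=3 J2=4
M=3(L−1)−2J1−J2=3·4−2·3−4=2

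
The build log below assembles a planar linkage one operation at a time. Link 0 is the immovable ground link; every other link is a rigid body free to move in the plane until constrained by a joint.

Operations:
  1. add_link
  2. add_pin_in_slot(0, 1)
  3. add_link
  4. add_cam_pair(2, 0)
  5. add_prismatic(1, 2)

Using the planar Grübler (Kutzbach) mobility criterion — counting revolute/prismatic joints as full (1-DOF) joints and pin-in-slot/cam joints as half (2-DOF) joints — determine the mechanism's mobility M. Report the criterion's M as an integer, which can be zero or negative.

M = 2

L=1 J1=0 J2=0
add link → L=2 J1=0 J2=0
PS@0,1 dof=2 J2 → L=2 J1=0 J2=1
add link → L=3 J1=0 J2=1
C@2,0 dof=2 J2 → L=3 J1=0 J2=2
P@1,2 dof=1 J1 → L=3 J1=1 J2=2
M=3(L−1)−2J1−J2=3·2−2·1−2=2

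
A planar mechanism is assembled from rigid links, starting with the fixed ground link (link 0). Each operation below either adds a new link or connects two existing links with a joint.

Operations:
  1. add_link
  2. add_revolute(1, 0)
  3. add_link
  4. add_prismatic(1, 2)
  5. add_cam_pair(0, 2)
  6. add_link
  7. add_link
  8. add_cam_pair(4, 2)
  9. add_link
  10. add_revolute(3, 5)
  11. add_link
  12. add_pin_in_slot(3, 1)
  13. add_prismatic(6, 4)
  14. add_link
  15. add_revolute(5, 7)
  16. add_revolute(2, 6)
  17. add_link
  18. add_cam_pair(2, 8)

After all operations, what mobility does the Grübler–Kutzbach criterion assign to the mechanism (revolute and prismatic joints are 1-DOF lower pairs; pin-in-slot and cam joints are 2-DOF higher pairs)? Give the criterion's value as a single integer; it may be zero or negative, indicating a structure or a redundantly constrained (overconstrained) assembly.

(L,J1,J2)=(1,0,0); link0 fixed
link1: (2,0,0)
R 1-0 [J1]: (2,1,0)
link2: (3,1,0)
P 1-2 [J1]: (3,2,0)
C 0-2 [J2]: (3,2,1)
link3: (4,2,1)
link4: (5,2,1)
C 4-2 [J2]: (5,2,2)
link5: (6,2,2)
R 3-5 [J1]: (6,3,2)
link6: (7,3,2)
PS 3-1 [J2]: (7,3,3)
P 6-4 [J1]: (7,4,3)
link7: (8,4,3)
R 5-7 [J1]: (8,5,3)
R 2-6 [J1]: (8,6,3)
link8: (9,6,3)
C 2-8 [J2]: (9,6,4)
Grübler: 3·8 − 2·6 − 4 = 8

M = 8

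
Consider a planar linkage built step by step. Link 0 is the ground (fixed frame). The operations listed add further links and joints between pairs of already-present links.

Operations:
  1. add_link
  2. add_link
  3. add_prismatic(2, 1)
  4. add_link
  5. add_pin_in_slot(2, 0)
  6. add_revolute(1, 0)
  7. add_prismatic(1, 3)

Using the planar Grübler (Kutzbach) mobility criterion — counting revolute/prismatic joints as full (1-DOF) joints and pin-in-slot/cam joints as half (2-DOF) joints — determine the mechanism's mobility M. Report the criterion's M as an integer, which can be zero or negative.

(L,J1,J2)=(1,0,0); link0 fixed
link1: (2,0,0)
link2: (3,0,0)
P 2-1 [J1]: (3,1,0)
link3: (4,1,0)
PS 2-0 [J2]: (4,1,1)
R 1-0 [J1]: (4,2,1)
P 1-3 [J1]: (4,3,1)
Grübler: 3·3 − 2·3 − 1 = 2

M = 2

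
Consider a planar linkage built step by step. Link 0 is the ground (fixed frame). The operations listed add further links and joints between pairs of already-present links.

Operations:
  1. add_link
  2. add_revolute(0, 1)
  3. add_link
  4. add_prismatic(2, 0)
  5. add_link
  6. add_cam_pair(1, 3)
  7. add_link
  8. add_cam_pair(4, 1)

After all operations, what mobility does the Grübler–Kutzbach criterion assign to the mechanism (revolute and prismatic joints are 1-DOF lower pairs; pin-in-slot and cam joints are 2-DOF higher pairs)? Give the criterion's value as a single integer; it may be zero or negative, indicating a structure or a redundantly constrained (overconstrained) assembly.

(L,J1,J2)=(1,0,0); link0 fixed
link1: (2,0,0)
R 0-1 [J1]: (2,1,0)
link2: (3,1,0)
P 2-0 [J1]: (3,2,0)
link3: (4,2,0)
C 1-3 [J2]: (4,2,1)
link4: (5,2,1)
C 4-1 [J2]: (5,2,2)
Grübler: 3·4 − 2·2 − 2 = 6

M = 6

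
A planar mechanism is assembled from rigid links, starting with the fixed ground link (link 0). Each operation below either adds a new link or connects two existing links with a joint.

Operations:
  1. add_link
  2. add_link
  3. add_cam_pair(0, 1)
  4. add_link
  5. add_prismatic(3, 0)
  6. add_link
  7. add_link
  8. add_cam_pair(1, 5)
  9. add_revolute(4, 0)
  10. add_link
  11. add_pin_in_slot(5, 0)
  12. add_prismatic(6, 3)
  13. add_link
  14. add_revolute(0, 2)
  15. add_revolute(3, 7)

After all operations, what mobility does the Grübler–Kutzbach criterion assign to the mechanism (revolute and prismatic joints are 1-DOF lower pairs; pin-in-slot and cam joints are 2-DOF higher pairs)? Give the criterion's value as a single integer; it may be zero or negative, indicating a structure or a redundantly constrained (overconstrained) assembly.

M = 8

(L,J1,J2)=(1,0,0); link0 fixed
link1: (2,0,0)
link2: (3,0,0)
C 0-1 [J2]: (3,0,1)
link3: (4,0,1)
P 3-0 [J1]: (4,1,1)
link4: (5,1,1)
link5: (6,1,1)
C 1-5 [J2]: (6,1,2)
R 4-0 [J1]: (6,2,2)
link6: (7,2,2)
PS 5-0 [J2]: (7,2,3)
P 6-3 [J1]: (7,3,3)
link7: (8,3,3)
R 0-2 [J1]: (8,4,3)
R 3-7 [J1]: (8,5,3)
Grübler: 3·7 − 2·5 − 3 = 8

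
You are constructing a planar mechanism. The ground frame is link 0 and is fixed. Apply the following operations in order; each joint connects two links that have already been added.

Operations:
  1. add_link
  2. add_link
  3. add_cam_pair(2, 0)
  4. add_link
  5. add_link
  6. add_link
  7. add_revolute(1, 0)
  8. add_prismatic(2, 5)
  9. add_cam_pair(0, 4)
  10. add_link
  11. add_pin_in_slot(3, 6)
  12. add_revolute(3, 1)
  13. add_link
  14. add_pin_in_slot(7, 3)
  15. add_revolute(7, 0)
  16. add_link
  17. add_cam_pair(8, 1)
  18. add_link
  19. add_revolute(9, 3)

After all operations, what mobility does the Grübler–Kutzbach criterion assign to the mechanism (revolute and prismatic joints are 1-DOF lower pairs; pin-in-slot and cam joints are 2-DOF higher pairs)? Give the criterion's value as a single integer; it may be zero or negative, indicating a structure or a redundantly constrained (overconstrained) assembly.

link 0 = ground. State L|J1|J2 = 1|0|0
+link1  2|0|0
+link2  3|0|0
C(2,0) f=2→J2  3|0|1
+link3  4|0|1
+link4  5|0|1
+link5  6|0|1
R(1,0) f=1→J1  6|1|1
P(2,5) f=1→J1  6|2|1
C(0,4) f=2→J2  6|2|2
+link6  7|2|2
PS(3,6) f=2→J2  7|2|3
R(3,1) f=1→J1  7|3|3
+link7  8|3|3
PS(7,3) f=2→J2  8|3|4
R(7,0) f=1→J1  8|4|4
+link8  9|4|4
C(8,1) f=2→J2  9|4|5
+link9  10|4|5
R(9,3) f=1→J1  10|5|5
M = 3(10−1)−2·5−5 = 27−10−5 = 12

M = 12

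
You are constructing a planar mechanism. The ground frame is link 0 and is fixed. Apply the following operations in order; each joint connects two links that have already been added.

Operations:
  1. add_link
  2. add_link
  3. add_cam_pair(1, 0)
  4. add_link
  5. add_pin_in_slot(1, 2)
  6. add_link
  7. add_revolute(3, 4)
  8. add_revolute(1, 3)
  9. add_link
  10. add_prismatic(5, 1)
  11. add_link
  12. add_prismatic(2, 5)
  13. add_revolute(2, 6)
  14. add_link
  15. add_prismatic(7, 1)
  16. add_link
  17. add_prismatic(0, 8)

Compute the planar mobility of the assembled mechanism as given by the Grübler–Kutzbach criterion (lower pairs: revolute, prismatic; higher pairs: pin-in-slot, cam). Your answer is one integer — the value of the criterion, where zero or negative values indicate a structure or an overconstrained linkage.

M = 8

ground; <1,0,0>
#1 <2,0,0>
#2 <3,0,0>
C:1↔0 J2 <3,0,1>
#3 <4,0,1>
PS:1↔2 J2 <4,0,2>
#4 <5,0,2>
R:3↔4 J1 <5,1,2>
R:1↔3 J1 <5,2,2>
#5 <6,2,2>
P:5↔1 J1 <6,3,2>
#6 <7,3,2>
P:2↔5 J1 <7,4,2>
R:2↔6 J1 <7,5,2>
#7 <8,5,2>
P:7↔1 J1 <8,6,2>
#8 <9,6,2>
P:0↔8 J1 <9,7,2>
3×8 − 2×7 − 1×2 = 8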